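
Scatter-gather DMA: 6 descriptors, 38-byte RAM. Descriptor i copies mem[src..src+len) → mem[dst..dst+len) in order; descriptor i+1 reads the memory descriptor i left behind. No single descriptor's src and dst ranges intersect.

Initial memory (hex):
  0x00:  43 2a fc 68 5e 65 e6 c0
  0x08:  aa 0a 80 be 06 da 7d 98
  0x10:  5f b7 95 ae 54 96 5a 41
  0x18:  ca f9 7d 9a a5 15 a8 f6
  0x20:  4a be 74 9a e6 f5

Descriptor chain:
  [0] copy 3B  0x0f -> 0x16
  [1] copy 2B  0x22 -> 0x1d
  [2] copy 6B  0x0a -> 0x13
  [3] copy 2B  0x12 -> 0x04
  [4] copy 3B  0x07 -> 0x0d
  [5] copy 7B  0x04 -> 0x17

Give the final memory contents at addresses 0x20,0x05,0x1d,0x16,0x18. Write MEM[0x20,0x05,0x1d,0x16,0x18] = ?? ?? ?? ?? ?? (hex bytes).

MEM[0x20,0x05,0x1d,0x16,0x18] = 4a 80 80 da 80

D0: mem[0x16..0x18] <- [98 5f b7]
D1: mem[0x1d..0x1e] <- [74 9a]
D2: mem[0x13..0x18] <- [80 be 06 da 7d 98]
D3: mem[0x04..0x05] <- [95 80]
D4: mem[0x0d..0x0f] <- [c0 aa 0a]
D5: mem[0x17..0x1d] <- [95 80 e6 c0 aa 0a 80]
query mem[0x20]=0x4a, mem[0x05]=0x80, mem[0x1d]=0x80, mem[0x16]=0xda, mem[0x18]=0x80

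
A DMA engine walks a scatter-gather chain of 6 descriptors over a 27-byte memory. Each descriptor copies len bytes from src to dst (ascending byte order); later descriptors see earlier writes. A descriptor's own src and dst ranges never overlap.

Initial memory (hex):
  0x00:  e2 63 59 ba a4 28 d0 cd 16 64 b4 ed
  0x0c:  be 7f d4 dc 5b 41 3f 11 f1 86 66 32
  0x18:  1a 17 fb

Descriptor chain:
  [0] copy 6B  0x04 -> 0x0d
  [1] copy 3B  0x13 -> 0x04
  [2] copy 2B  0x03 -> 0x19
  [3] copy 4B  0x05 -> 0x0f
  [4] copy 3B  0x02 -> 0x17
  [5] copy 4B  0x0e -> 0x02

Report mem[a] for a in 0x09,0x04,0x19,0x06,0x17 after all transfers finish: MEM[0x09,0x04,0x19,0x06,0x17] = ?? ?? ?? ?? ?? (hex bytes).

MEM[0x09,0x04,0x19,0x06,0x17] = 64 86 11 86 59

  after D0: wrote 6B at 0x0d = a428d0cd1664
  after D1: wrote 3B at 0x04 = 11f186
  after D2: wrote 2B at 0x19 = ba11
  after D3: wrote 4B at 0x0f = f186cd16
  after D4: wrote 3B at 0x17 = 59ba11
  after D5: wrote 4B at 0x02 = 28f186cd
query mem[0x09]=0x64, mem[0x04]=0x86, mem[0x19]=0x11, mem[0x06]=0x86, mem[0x17]=0x59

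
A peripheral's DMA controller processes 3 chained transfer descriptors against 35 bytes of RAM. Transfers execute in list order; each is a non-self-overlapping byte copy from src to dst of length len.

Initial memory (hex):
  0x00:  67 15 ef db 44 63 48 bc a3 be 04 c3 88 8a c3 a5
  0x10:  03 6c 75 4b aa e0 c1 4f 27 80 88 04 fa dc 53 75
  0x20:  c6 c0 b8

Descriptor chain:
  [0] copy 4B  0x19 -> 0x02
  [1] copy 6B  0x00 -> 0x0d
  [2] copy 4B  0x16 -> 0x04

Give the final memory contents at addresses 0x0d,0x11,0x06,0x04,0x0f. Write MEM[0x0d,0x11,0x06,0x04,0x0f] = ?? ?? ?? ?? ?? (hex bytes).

MEM[0x0d,0x11,0x06,0x04,0x0f] = 67 04 27 c1 80

#0 dst[0x02+4] := {0x80,0x88,0x04,0xfa}
#1 dst[0x0d+6] := {0x67,0x15,0x80,0x88,0x04,0xfa}
#2 dst[0x04+4] := {0xc1,0x4f,0x27,0x80}
query mem[0x0d]=0x67, mem[0x11]=0x04, mem[0x06]=0x27, mem[0x04]=0xc1, mem[0x0f]=0x80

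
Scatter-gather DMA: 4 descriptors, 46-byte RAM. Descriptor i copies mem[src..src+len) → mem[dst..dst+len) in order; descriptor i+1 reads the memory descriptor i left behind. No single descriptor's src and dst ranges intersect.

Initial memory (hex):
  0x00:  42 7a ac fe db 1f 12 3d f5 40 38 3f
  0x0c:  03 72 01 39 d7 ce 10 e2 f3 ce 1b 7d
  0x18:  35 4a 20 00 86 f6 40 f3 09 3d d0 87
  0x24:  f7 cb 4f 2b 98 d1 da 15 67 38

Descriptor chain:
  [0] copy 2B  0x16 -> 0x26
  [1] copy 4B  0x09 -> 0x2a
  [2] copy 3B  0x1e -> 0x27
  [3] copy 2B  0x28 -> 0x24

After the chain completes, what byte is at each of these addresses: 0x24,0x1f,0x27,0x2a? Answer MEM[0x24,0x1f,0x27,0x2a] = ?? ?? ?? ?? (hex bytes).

D0: mem[0x26..0x27] <- [1b 7d]
D1: mem[0x2a..0x2d] <- [40 38 3f 03]
D2: mem[0x27..0x29] <- [40 f3 09]
D3: mem[0x24..0x25] <- [f3 09]
query mem[0x24]=0xf3, mem[0x1f]=0xf3, mem[0x27]=0x40, mem[0x2a]=0x40

MEM[0x24,0x1f,0x27,0x2a] = f3 f3 40 40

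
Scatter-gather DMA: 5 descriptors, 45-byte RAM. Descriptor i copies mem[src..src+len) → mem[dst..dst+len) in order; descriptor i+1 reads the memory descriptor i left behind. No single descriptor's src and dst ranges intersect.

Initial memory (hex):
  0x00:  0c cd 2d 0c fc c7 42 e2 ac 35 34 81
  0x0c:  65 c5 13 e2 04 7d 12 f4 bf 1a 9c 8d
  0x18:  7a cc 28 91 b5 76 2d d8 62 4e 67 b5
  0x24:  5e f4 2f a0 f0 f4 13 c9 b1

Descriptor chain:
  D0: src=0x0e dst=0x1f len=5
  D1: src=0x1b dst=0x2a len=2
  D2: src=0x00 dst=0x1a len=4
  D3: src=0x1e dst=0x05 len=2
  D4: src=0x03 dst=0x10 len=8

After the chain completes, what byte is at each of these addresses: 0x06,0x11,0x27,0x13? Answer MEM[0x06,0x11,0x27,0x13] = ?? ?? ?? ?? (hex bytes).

  after D0: wrote 5B at 0x1f = 13e2047d12
  after D1: wrote 2B at 0x2a = 91b5
  after D2: wrote 4B at 0x1a = 0ccd2d0c
  after D3: wrote 2B at 0x05 = 2d13
  after D4: wrote 8B at 0x10 = 0cfc2d13e2ac3534
query mem[0x06]=0x13, mem[0x11]=0xfc, mem[0x27]=0xa0, mem[0x13]=0x13

MEM[0x06,0x11,0x27,0x13] = 13 fc a0 13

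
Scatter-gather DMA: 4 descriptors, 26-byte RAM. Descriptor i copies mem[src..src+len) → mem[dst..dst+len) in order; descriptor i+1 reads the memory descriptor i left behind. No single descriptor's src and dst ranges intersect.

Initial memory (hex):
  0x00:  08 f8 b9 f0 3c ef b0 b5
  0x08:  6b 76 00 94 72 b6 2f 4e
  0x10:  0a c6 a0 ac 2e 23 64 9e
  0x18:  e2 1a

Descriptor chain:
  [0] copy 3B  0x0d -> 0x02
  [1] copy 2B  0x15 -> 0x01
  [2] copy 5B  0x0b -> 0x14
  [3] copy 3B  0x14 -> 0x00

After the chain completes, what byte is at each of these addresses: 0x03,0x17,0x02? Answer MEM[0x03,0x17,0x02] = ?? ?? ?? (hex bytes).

  after D0: wrote 3B at 0x02 = b62f4e
  after D1: wrote 2B at 0x01 = 2364
  after D2: wrote 5B at 0x14 = 9472b62f4e
  after D3: wrote 3B at 0x00 = 9472b6
query mem[0x03]=0x2f, mem[0x17]=0x2f, mem[0x02]=0xb6

MEM[0x03,0x17,0x02] = 2f 2f b6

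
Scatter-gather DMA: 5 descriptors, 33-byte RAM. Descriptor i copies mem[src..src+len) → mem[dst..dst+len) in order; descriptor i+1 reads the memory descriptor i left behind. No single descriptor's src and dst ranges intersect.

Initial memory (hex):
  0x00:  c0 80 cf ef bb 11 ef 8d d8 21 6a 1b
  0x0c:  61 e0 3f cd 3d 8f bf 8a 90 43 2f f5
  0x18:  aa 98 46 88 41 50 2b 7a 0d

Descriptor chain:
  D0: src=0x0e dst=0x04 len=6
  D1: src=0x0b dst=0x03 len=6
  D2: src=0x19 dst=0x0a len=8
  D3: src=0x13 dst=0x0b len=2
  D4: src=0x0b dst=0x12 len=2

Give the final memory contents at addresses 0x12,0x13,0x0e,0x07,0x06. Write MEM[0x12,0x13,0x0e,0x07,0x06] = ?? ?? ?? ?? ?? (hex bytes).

[0] 0x0e->0x04 len=6 : 3f cd 3d 8f bf 8a
[1] 0x0b->0x03 len=6 : 1b 61 e0 3f cd 3d
[2] 0x19->0x0a len=8 : 98 46 88 41 50 2b 7a 0d
[3] 0x13->0x0b len=2 : 8a 90
[4] 0x0b->0x12 len=2 : 8a 90
query mem[0x12]=0x8a, mem[0x13]=0x90, mem[0x0e]=0x50, mem[0x07]=0xcd, mem[0x06]=0x3f

MEM[0x12,0x13,0x0e,0x07,0x06] = 8a 90 50 cd 3f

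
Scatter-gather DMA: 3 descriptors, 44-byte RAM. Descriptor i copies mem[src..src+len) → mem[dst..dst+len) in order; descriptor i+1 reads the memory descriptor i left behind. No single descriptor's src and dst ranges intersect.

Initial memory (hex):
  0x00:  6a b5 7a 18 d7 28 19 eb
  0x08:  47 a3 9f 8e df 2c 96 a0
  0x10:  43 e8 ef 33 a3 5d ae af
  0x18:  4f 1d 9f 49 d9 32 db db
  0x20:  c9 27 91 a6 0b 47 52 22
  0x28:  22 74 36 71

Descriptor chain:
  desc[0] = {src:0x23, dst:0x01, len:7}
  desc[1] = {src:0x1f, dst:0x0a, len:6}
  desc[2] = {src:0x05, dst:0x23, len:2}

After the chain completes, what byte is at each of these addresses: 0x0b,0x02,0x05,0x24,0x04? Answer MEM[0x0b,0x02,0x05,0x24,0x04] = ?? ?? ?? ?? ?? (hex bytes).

D0: mem[0x01..0x07] <- [a6 0b 47 52 22 22 74]
D1: mem[0x0a..0x0f] <- [db c9 27 91 a6 0b]
D2: mem[0x23..0x24] <- [22 22]
query mem[0x0b]=0xc9, mem[0x02]=0x0b, mem[0x05]=0x22, mem[0x24]=0x22, mem[0x04]=0x52

MEM[0x0b,0x02,0x05,0x24,0x04] = c9 0b 22 22 52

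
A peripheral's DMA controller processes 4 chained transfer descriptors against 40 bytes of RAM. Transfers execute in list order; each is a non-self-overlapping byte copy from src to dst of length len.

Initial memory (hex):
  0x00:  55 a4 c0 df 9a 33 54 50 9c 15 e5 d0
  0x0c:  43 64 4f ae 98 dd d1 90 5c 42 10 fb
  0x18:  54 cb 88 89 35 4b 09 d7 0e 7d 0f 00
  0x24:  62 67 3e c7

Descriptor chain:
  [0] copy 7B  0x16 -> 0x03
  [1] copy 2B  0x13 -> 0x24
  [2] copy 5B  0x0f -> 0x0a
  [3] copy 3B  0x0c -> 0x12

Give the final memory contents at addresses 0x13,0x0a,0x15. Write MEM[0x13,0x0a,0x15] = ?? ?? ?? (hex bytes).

#0 dst[0x03+7] := {0x10,0xfb,0x54,0xcb,0x88,0x89,0x35}
#1 dst[0x24+2] := {0x90,0x5c}
#2 dst[0x0a+5] := {0xae,0x98,0xdd,0xd1,0x90}
#3 dst[0x12+3] := {0xdd,0xd1,0x90}
query mem[0x13]=0xd1, mem[0x0a]=0xae, mem[0x15]=0x42

MEM[0x13,0x0a,0x15] = d1 ae 42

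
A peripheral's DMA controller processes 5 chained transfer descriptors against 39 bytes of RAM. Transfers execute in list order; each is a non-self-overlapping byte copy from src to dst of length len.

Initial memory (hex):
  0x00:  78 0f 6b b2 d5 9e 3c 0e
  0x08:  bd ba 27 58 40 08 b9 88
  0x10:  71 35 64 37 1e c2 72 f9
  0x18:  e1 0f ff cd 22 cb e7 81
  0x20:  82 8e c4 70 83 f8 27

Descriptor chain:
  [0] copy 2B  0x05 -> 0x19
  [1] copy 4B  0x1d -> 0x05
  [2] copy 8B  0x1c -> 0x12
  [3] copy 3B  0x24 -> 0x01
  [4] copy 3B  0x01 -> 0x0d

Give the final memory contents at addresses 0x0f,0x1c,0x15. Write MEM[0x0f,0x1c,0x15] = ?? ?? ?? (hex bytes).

D0: mem[0x19..0x1a] <- [9e 3c]
D1: mem[0x05..0x08] <- [cb e7 81 82]
D2: mem[0x12..0x19] <- [22 cb e7 81 82 8e c4 70]
D3: mem[0x01..0x03] <- [83 f8 27]
D4: mem[0x0d..0x0f] <- [83 f8 27]
query mem[0x0f]=0x27, mem[0x1c]=0x22, mem[0x15]=0x81

MEM[0x0f,0x1c,0x15] = 27 22 81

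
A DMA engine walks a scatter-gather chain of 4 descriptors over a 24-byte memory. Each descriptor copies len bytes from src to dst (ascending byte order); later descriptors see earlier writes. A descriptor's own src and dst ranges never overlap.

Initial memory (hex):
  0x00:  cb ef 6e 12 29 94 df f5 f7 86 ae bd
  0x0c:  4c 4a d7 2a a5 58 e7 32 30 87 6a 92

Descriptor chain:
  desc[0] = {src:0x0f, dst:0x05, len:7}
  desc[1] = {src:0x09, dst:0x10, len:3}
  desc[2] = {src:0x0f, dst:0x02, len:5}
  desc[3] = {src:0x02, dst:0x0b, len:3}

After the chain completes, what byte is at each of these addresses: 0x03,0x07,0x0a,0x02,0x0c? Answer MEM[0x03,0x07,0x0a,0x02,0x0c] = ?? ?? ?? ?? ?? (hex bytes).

  after D0: wrote 7B at 0x05 = 2aa558e7323087
  after D1: wrote 3B at 0x10 = 323087
  after D2: wrote 5B at 0x02 = 2a32308732
  after D3: wrote 3B at 0x0b = 2a3230
query mem[0x03]=0x32, mem[0x07]=0x58, mem[0x0a]=0x30, mem[0x02]=0x2a, mem[0x0c]=0x32

MEM[0x03,0x07,0x0a,0x02,0x0c] = 32 58 30 2a 32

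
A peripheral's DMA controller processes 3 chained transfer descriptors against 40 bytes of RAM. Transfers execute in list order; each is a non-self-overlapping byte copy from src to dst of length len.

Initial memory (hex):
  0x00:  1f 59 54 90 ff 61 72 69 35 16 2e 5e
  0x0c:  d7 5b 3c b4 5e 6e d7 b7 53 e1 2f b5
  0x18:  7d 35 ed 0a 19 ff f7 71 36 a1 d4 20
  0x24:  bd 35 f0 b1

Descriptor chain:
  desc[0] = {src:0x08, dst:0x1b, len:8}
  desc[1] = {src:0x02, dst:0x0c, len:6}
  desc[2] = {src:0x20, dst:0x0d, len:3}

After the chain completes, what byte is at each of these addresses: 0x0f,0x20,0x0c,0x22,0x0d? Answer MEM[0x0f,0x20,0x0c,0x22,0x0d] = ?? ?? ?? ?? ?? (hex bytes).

[0] 0x08->0x1b len=8 : 35 16 2e 5e d7 5b 3c b4
[1] 0x02->0x0c len=6 : 54 90 ff 61 72 69
[2] 0x20->0x0d len=3 : 5b 3c b4
query mem[0x0f]=0xb4, mem[0x20]=0x5b, mem[0x0c]=0x54, mem[0x22]=0xb4, mem[0x0d]=0x5b

MEM[0x0f,0x20,0x0c,0x22,0x0d] = b4 5b 54 b4 5b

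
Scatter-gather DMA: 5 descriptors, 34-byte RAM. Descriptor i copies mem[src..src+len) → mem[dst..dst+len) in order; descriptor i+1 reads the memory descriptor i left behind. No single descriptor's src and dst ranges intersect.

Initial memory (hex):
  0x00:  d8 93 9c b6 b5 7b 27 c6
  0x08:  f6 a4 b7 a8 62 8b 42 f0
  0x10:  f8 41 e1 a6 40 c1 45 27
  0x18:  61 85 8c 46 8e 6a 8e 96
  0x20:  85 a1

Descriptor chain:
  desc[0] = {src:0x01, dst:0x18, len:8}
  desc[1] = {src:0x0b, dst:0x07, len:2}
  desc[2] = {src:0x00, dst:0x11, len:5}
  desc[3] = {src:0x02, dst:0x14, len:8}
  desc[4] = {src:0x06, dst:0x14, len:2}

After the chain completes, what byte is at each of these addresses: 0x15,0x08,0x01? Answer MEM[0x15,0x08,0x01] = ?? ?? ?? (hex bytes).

#0 dst[0x18+8] := {0x93,0x9c,0xb6,0xb5,0x7b,0x27,0xc6,0xf6}
#1 dst[0x07+2] := {0xa8,0x62}
#2 dst[0x11+5] := {0xd8,0x93,0x9c,0xb6,0xb5}
#3 dst[0x14+8] := {0x9c,0xb6,0xb5,0x7b,0x27,0xa8,0x62,0xa4}
#4 dst[0x14+2] := {0x27,0xa8}
query mem[0x15]=0xa8, mem[0x08]=0x62, mem[0x01]=0x93

MEM[0x15,0x08,0x01] = a8 62 93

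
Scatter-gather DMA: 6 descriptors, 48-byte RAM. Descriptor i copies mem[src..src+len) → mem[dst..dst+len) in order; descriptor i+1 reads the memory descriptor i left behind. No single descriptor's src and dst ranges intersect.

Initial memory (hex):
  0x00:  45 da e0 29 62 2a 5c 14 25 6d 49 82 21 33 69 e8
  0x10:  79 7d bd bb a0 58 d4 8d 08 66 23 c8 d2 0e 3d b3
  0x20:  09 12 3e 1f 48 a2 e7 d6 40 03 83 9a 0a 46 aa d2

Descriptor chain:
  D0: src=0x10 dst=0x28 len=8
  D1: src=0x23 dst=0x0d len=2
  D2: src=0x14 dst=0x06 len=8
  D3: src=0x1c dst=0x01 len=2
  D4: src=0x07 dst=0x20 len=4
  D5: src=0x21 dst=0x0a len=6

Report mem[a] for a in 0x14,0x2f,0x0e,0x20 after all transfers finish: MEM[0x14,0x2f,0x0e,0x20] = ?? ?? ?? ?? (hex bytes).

MEM[0x14,0x2f,0x0e,0x20] = a0 8d a2 58

[0] 0x10->0x28 len=8 : 79 7d bd bb a0 58 d4 8d
[1] 0x23->0x0d len=2 : 1f 48
[2] 0x14->0x06 len=8 : a0 58 d4 8d 08 66 23 c8
[3] 0x1c->0x01 len=2 : d2 0e
[4] 0x07->0x20 len=4 : 58 d4 8d 08
[5] 0x21->0x0a len=6 : d4 8d 08 48 a2 e7
query mem[0x14]=0xa0, mem[0x2f]=0x8d, mem[0x0e]=0xa2, mem[0x20]=0x58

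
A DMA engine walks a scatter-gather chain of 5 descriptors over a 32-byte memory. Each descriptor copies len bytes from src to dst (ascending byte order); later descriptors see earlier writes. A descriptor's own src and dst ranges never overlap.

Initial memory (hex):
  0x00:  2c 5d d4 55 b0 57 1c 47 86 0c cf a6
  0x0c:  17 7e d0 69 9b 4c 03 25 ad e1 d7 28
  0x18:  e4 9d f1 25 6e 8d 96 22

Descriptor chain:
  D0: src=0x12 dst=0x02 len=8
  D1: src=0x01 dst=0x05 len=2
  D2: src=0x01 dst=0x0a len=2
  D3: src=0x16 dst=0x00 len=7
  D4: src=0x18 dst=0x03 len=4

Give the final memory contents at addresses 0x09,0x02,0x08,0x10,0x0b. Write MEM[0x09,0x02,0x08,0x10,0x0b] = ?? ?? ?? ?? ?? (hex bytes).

#0 dst[0x02+8] := {0x03,0x25,0xad,0xe1,0xd7,0x28,0xe4,0x9d}
#1 dst[0x05+2] := {0x5d,0x03}
#2 dst[0x0a+2] := {0x5d,0x03}
#3 dst[0x00+7] := {0xd7,0x28,0xe4,0x9d,0xf1,0x25,0x6e}
#4 dst[0x03+4] := {0xe4,0x9d,0xf1,0x25}
query mem[0x09]=0x9d, mem[0x02]=0xe4, mem[0x08]=0xe4, mem[0x10]=0x9b, mem[0x0b]=0x03

MEM[0x09,0x02,0x08,0x10,0x0b] = 9d e4 e4 9b 03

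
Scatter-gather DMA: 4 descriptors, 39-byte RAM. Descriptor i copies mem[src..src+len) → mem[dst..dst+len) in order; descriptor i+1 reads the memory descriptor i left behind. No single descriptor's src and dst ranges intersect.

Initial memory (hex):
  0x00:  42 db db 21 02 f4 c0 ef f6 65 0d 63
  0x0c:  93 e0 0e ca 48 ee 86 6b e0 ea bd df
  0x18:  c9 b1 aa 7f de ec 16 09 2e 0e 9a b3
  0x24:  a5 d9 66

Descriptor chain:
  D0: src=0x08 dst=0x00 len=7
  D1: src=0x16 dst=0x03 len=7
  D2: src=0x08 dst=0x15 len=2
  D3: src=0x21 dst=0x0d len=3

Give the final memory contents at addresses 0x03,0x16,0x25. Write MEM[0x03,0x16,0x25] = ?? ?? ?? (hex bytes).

[0] 0x08->0x00 len=7 : f6 65 0d 63 93 e0 0e
[1] 0x16->0x03 len=7 : bd df c9 b1 aa 7f de
[2] 0x08->0x15 len=2 : 7f de
[3] 0x21->0x0d len=3 : 0e 9a b3
query mem[0x03]=0xbd, mem[0x16]=0xde, mem[0x25]=0xd9

MEM[0x03,0x16,0x25] = bd de d9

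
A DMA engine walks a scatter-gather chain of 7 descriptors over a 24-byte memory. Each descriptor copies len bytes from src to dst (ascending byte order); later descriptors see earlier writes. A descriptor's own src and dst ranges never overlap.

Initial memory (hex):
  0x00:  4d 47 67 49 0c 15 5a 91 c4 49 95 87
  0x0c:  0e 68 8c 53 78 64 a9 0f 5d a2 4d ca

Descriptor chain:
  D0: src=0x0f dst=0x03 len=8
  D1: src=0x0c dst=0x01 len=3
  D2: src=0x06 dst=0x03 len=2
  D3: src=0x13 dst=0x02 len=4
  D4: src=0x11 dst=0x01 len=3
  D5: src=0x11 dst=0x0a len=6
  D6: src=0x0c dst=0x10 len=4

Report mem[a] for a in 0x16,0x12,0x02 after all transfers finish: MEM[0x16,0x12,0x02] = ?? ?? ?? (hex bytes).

MEM[0x16,0x12,0x02] = 4d a2 a9

[0] 0x0f->0x03 len=8 : 53 78 64 a9 0f 5d a2 4d
[1] 0x0c->0x01 len=3 : 0e 68 8c
[2] 0x06->0x03 len=2 : a9 0f
[3] 0x13->0x02 len=4 : 0f 5d a2 4d
[4] 0x11->0x01 len=3 : 64 a9 0f
[5] 0x11->0x0a len=6 : 64 a9 0f 5d a2 4d
[6] 0x0c->0x10 len=4 : 0f 5d a2 4d
query mem[0x16]=0x4d, mem[0x12]=0xa2, mem[0x02]=0xa9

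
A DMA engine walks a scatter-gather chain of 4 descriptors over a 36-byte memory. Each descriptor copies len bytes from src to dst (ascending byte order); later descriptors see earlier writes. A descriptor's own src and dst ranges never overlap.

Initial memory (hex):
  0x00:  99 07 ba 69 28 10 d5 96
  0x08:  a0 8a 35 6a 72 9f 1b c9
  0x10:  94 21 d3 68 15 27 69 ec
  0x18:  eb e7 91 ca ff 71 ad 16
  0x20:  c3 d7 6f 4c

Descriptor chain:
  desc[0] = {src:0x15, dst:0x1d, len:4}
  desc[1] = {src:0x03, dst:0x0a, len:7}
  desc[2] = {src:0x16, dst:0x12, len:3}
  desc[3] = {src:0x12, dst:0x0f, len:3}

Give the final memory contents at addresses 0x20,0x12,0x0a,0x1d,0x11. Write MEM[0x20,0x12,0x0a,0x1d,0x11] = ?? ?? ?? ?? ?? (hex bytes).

#0 dst[0x1d+4] := {0x27,0x69,0xec,0xeb}
#1 dst[0x0a+7] := {0x69,0x28,0x10,0xd5,0x96,0xa0,0x8a}
#2 dst[0x12+3] := {0x69,0xec,0xeb}
#3 dst[0x0f+3] := {0x69,0xec,0xeb}
query mem[0x20]=0xeb, mem[0x12]=0x69, mem[0x0a]=0x69, mem[0x1d]=0x27, mem[0x11]=0xeb

MEM[0x20,0x12,0x0a,0x1d,0x11] = eb 69 69 27 eb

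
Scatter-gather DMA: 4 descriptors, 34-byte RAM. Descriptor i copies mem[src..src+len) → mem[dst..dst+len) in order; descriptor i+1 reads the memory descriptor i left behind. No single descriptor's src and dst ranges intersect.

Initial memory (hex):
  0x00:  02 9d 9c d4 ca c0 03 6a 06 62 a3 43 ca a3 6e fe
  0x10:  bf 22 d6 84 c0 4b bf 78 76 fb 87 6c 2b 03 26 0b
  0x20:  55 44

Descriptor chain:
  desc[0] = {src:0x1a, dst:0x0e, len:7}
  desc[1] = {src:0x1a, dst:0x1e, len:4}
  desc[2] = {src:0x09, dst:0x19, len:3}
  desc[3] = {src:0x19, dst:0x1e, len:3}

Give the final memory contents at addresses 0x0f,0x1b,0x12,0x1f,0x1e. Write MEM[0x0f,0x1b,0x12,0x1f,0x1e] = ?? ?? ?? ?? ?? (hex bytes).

[0] 0x1a->0x0e len=7 : 87 6c 2b 03 26 0b 55
[1] 0x1a->0x1e len=4 : 87 6c 2b 03
[2] 0x09->0x19 len=3 : 62 a3 43
[3] 0x19->0x1e len=3 : 62 a3 43
query mem[0x0f]=0x6c, mem[0x1b]=0x43, mem[0x12]=0x26, mem[0x1f]=0xa3, mem[0x1e]=0x62

MEM[0x0f,0x1b,0x12,0x1f,0x1e] = 6c 43 26 a3 62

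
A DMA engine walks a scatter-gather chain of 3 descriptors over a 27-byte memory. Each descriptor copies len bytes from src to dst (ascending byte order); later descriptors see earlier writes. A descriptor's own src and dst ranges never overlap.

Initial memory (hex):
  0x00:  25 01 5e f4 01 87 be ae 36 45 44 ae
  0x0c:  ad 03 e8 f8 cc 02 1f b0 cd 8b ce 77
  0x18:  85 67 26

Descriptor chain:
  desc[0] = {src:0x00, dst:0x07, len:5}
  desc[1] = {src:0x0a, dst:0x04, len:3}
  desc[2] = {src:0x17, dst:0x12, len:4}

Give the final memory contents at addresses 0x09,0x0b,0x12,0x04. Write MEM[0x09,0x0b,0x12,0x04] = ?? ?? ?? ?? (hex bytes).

MEM[0x09,0x0b,0x12,0x04] = 5e 01 77 f4

  after D0: wrote 5B at 0x07 = 25015ef401
  after D1: wrote 3B at 0x04 = f401ad
  after D2: wrote 4B at 0x12 = 77856726
query mem[0x09]=0x5e, mem[0x0b]=0x01, mem[0x12]=0x77, mem[0x04]=0xf4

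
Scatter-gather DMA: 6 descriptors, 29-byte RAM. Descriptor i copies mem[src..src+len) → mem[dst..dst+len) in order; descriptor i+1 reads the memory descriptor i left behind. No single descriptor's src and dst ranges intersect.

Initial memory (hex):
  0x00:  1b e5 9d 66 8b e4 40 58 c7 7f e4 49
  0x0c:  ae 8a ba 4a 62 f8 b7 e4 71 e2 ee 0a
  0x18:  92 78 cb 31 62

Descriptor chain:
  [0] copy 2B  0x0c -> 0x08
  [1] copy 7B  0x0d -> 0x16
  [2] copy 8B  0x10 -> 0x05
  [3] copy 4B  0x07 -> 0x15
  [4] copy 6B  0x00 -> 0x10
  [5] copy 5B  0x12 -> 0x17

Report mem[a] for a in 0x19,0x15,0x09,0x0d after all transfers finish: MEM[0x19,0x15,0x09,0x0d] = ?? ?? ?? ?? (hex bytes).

  after D0: wrote 2B at 0x08 = ae8a
  after D1: wrote 7B at 0x16 = 8aba4a62f8b7e4
  after D2: wrote 8B at 0x05 = 62f8b7e471e28aba
  after D3: wrote 4B at 0x15 = b7e471e2
  after D4: wrote 6B at 0x10 = 1be59d668b62
  after D5: wrote 5B at 0x17 = 9d668b62e4
query mem[0x19]=0x8b, mem[0x15]=0x62, mem[0x09]=0x71, mem[0x0d]=0x8a

MEM[0x19,0x15,0x09,0x0d] = 8b 62 71 8a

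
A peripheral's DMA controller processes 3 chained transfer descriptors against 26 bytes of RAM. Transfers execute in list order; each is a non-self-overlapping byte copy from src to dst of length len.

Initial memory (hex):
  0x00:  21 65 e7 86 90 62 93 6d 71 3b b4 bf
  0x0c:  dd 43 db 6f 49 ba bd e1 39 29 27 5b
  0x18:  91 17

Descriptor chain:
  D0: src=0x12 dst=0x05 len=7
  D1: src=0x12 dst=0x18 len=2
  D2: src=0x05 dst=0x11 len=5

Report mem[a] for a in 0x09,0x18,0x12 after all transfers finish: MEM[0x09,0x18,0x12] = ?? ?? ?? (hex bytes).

MEM[0x09,0x18,0x12] = 27 bd e1

#0 dst[0x05+7] := {0xbd,0xe1,0x39,0x29,0x27,0x5b,0x91}
#1 dst[0x18+2] := {0xbd,0xe1}
#2 dst[0x11+5] := {0xbd,0xe1,0x39,0x29,0x27}
query mem[0x09]=0x27, mem[0x18]=0xbd, mem[0x12]=0xe1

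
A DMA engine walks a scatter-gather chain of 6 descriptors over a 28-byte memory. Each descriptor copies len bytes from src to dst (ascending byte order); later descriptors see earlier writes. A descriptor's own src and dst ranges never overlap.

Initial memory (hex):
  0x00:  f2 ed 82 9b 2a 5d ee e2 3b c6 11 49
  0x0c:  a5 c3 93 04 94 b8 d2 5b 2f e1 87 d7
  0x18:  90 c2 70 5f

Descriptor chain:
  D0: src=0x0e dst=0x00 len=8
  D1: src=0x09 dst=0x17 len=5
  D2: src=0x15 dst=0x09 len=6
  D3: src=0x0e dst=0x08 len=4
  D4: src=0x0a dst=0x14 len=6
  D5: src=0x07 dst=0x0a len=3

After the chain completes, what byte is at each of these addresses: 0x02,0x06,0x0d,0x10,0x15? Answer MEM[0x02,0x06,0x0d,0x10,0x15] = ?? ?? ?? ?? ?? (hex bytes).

MEM[0x02,0x06,0x0d,0x10,0x15] = 94 2f 49 94 b8

#0 dst[0x00+8] := {0x93,0x04,0x94,0xb8,0xd2,0x5b,0x2f,0xe1}
#1 dst[0x17+5] := {0xc6,0x11,0x49,0xa5,0xc3}
#2 dst[0x09+6] := {0xe1,0x87,0xc6,0x11,0x49,0xa5}
#3 dst[0x08+4] := {0xa5,0x04,0x94,0xb8}
#4 dst[0x14+6] := {0x94,0xb8,0x11,0x49,0xa5,0x04}
#5 dst[0x0a+3] := {0xe1,0xa5,0x04}
query mem[0x02]=0x94, mem[0x06]=0x2f, mem[0x0d]=0x49, mem[0x10]=0x94, mem[0x15]=0xb8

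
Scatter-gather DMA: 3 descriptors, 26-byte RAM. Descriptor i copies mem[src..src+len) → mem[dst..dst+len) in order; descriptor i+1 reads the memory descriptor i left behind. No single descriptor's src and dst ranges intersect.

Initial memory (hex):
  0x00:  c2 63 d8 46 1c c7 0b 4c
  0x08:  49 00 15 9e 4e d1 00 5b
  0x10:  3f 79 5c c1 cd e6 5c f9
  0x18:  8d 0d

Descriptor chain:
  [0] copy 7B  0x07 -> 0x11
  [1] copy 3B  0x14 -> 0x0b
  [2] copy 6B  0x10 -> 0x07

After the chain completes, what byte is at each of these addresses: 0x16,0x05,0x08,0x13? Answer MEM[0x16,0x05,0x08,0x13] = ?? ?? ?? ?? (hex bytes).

MEM[0x16,0x05,0x08,0x13] = 4e c7 4c 00

  after D0: wrote 7B at 0x11 = 4c4900159e4ed1
  after D1: wrote 3B at 0x0b = 159e4e
  after D2: wrote 6B at 0x07 = 3f4c4900159e
query mem[0x16]=0x4e, mem[0x05]=0xc7, mem[0x08]=0x4c, mem[0x13]=0x00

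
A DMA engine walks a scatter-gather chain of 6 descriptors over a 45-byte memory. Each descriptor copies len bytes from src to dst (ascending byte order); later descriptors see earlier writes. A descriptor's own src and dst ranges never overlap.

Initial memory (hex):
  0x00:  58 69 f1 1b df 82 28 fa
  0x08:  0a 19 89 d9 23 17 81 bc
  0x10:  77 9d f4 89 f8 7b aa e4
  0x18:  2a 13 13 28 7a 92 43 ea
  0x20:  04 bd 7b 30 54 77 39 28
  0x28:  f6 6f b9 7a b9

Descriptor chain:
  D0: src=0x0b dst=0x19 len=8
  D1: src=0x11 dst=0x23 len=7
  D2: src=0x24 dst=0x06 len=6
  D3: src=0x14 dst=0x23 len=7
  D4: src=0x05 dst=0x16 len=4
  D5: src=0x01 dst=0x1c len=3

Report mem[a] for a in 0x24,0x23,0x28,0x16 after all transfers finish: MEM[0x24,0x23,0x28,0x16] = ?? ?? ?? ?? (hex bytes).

[0] 0x0b->0x19 len=8 : d9 23 17 81 bc 77 9d f4
[1] 0x11->0x23 len=7 : 9d f4 89 f8 7b aa e4
[2] 0x24->0x06 len=6 : f4 89 f8 7b aa e4
[3] 0x14->0x23 len=7 : f8 7b aa e4 2a d9 23
[4] 0x05->0x16 len=4 : 82 f4 89 f8
[5] 0x01->0x1c len=3 : 69 f1 1b
query mem[0x24]=0x7b, mem[0x23]=0xf8, mem[0x28]=0xd9, mem[0x16]=0x82

MEM[0x24,0x23,0x28,0x16] = 7b f8 d9 82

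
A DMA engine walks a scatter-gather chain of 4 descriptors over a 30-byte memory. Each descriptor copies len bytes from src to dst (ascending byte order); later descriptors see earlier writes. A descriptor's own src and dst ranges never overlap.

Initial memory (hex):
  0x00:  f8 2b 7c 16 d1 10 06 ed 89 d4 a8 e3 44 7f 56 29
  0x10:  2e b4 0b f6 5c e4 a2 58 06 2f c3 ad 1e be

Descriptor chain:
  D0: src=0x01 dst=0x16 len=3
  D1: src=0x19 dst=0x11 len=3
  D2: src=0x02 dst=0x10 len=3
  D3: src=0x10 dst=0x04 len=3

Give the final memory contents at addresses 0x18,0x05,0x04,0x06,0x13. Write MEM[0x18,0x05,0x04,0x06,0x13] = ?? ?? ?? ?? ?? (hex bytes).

MEM[0x18,0x05,0x04,0x06,0x13] = 16 16 7c d1 ad

[0] 0x01->0x16 len=3 : 2b 7c 16
[1] 0x19->0x11 len=3 : 2f c3 ad
[2] 0x02->0x10 len=3 : 7c 16 d1
[3] 0x10->0x04 len=3 : 7c 16 d1
query mem[0x18]=0x16, mem[0x05]=0x16, mem[0x04]=0x7c, mem[0x06]=0xd1, mem[0x13]=0xad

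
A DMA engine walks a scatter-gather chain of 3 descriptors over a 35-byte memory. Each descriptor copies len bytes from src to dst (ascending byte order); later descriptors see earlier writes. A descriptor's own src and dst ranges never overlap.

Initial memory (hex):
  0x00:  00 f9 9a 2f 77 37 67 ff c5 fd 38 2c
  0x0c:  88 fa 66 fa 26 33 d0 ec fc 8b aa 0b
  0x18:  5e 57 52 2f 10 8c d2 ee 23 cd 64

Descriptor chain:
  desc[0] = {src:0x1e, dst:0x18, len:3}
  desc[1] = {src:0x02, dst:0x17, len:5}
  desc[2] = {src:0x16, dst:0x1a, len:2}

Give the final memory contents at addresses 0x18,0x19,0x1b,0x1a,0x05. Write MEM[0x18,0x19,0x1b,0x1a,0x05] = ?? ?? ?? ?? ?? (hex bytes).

MEM[0x18,0x19,0x1b,0x1a,0x05] = 2f 77 9a aa 37

[0] 0x1e->0x18 len=3 : d2 ee 23
[1] 0x02->0x17 len=5 : 9a 2f 77 37 67
[2] 0x16->0x1a len=2 : aa 9a
query mem[0x18]=0x2f, mem[0x19]=0x77, mem[0x1b]=0x9a, mem[0x1a]=0xaa, mem[0x05]=0x37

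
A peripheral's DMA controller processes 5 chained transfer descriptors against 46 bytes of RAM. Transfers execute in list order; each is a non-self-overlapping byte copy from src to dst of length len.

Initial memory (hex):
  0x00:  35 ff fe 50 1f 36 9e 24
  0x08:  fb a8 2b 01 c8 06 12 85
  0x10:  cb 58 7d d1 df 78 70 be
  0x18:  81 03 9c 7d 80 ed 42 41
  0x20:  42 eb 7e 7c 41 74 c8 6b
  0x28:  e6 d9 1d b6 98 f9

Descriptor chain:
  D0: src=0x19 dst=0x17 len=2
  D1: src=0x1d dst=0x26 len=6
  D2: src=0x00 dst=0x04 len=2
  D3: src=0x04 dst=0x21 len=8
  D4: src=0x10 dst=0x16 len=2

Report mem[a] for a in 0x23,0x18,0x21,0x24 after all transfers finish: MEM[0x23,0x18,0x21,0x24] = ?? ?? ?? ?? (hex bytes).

MEM[0x23,0x18,0x21,0x24] = 9e 9c 35 24

D0: mem[0x17..0x18] <- [03 9c]
D1: mem[0x26..0x2b] <- [ed 42 41 42 eb 7e]
D2: mem[0x04..0x05] <- [35 ff]
D3: mem[0x21..0x28] <- [35 ff 9e 24 fb a8 2b 01]
D4: mem[0x16..0x17] <- [cb 58]
query mem[0x23]=0x9e, mem[0x18]=0x9c, mem[0x21]=0x35, mem[0x24]=0x24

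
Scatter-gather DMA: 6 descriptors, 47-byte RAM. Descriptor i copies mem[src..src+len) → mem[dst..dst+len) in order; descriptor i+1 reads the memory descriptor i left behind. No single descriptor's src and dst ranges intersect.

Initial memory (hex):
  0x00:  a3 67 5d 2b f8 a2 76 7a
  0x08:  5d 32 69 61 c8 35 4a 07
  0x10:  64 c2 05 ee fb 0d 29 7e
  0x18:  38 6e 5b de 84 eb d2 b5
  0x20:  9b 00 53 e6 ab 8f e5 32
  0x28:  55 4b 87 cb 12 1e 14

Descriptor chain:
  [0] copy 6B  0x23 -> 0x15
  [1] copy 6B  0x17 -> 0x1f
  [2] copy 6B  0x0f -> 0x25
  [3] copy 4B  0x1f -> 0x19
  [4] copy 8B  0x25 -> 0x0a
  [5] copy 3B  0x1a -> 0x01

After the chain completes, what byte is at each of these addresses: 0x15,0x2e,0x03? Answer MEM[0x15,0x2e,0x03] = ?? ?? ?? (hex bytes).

MEM[0x15,0x2e,0x03] = e6 14 55

D0: mem[0x15..0x1a] <- [e6 ab 8f e5 32 55]
D1: mem[0x1f..0x24] <- [8f e5 32 55 de 84]
D2: mem[0x25..0x2a] <- [07 64 c2 05 ee fb]
D3: mem[0x19..0x1c] <- [8f e5 32 55]
D4: mem[0x0a..0x11] <- [07 64 c2 05 ee fb cb 12]
D5: mem[0x01..0x03] <- [e5 32 55]
query mem[0x15]=0xe6, mem[0x2e]=0x14, mem[0x03]=0x55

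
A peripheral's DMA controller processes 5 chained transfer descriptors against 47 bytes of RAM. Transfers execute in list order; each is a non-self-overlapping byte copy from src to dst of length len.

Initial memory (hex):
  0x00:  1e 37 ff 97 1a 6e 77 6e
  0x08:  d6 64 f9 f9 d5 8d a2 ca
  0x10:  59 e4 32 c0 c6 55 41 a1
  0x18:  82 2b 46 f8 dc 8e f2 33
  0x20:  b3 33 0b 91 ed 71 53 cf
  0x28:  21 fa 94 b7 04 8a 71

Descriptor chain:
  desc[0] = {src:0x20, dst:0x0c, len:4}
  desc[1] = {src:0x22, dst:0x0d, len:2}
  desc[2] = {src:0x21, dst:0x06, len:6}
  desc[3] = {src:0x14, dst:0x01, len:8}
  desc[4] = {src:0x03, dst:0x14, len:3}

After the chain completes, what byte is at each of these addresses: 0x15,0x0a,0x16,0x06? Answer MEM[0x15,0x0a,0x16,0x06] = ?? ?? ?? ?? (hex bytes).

MEM[0x15,0x0a,0x16,0x06] = a1 71 82 2b

D0: mem[0x0c..0x0f] <- [b3 33 0b 91]
D1: mem[0x0d..0x0e] <- [0b 91]
D2: mem[0x06..0x0b] <- [33 0b 91 ed 71 53]
D3: mem[0x01..0x08] <- [c6 55 41 a1 82 2b 46 f8]
D4: mem[0x14..0x16] <- [41 a1 82]
query mem[0x15]=0xa1, mem[0x0a]=0x71, mem[0x16]=0x82, mem[0x06]=0x2b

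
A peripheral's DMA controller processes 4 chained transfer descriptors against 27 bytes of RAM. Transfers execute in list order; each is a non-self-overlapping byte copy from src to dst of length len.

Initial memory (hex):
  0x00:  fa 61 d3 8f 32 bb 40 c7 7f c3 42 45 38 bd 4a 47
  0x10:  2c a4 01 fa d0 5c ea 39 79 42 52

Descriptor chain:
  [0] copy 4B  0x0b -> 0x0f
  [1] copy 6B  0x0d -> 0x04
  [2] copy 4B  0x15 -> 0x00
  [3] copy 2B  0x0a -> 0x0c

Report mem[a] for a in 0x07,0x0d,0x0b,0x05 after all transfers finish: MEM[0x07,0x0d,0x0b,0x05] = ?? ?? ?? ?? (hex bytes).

MEM[0x07,0x0d,0x0b,0x05] = 38 45 45 4a

D0: mem[0x0f..0x12] <- [45 38 bd 4a]
D1: mem[0x04..0x09] <- [bd 4a 45 38 bd 4a]
D2: mem[0x00..0x03] <- [5c ea 39 79]
D3: mem[0x0c..0x0d] <- [42 45]
query mem[0x07]=0x38, mem[0x0d]=0x45, mem[0x0b]=0x45, mem[0x05]=0x4a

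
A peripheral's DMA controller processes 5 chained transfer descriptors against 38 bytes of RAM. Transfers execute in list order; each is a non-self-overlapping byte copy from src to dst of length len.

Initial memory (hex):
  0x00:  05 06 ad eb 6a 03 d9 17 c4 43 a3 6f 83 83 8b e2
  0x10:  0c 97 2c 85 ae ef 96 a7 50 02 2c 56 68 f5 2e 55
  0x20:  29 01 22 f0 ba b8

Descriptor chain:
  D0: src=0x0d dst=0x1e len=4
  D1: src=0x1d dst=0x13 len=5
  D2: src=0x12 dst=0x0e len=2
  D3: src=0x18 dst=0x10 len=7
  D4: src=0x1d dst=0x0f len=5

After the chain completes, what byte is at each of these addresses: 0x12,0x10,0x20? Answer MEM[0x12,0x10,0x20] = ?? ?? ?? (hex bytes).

[0] 0x0d->0x1e len=4 : 83 8b e2 0c
[1] 0x1d->0x13 len=5 : f5 83 8b e2 0c
[2] 0x12->0x0e len=2 : 2c f5
[3] 0x18->0x10 len=7 : 50 02 2c 56 68 f5 83
[4] 0x1d->0x0f len=5 : f5 83 8b e2 0c
query mem[0x12]=0xe2, mem[0x10]=0x83, mem[0x20]=0xe2

MEM[0x12,0x10,0x20] = e2 83 e2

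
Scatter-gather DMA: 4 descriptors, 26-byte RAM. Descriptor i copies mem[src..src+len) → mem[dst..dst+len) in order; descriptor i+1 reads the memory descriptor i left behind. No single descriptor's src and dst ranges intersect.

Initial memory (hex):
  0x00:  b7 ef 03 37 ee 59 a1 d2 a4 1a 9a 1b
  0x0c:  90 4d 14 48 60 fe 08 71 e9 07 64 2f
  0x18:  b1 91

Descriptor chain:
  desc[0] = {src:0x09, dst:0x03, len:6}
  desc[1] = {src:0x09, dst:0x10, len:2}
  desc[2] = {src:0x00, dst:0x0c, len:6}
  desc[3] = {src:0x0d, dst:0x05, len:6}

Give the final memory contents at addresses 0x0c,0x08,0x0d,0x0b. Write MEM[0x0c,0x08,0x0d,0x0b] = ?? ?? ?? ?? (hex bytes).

  after D0: wrote 6B at 0x03 = 1a9a1b904d14
  after D1: wrote 2B at 0x10 = 1a9a
  after D2: wrote 6B at 0x0c = b7ef031a9a1b
  after D3: wrote 6B at 0x05 = ef031a9a1b08
query mem[0x0c]=0xb7, mem[0x08]=0x9a, mem[0x0d]=0xef, mem[0x0b]=0x1b

MEM[0x0c,0x08,0x0d,0x0b] = b7 9a ef 1b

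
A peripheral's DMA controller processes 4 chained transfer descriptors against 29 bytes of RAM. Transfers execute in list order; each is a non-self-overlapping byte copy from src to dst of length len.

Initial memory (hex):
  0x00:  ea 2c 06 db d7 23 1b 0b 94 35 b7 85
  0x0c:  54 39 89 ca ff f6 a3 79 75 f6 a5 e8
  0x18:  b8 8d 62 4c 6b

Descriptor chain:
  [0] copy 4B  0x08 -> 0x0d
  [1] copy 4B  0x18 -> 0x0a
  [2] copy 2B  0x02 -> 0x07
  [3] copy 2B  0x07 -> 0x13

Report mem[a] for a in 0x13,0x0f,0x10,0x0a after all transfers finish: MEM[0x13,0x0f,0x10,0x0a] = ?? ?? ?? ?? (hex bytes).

MEM[0x13,0x0f,0x10,0x0a] = 06 b7 85 b8

  after D0: wrote 4B at 0x0d = 9435b785
  after D1: wrote 4B at 0x0a = b88d624c
  after D2: wrote 2B at 0x07 = 06db
  after D3: wrote 2B at 0x13 = 06db
query mem[0x13]=0x06, mem[0x0f]=0xb7, mem[0x10]=0x85, mem[0x0a]=0xb8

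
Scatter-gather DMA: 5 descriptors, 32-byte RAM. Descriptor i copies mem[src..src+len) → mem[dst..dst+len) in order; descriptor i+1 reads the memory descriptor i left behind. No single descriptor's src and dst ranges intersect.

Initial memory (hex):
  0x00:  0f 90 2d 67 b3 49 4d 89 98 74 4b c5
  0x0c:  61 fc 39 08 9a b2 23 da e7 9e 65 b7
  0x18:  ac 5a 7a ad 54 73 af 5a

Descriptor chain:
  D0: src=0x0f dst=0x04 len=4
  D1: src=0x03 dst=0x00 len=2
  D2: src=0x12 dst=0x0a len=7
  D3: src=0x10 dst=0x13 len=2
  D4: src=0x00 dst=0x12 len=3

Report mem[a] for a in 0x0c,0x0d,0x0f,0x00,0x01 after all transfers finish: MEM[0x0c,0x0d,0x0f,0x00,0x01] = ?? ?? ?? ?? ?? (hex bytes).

MEM[0x0c,0x0d,0x0f,0x00,0x01] = e7 9e b7 67 08

D0: mem[0x04..0x07] <- [08 9a b2 23]
D1: mem[0x00..0x01] <- [67 08]
D2: mem[0x0a..0x10] <- [23 da e7 9e 65 b7 ac]
D3: mem[0x13..0x14] <- [ac b2]
D4: mem[0x12..0x14] <- [67 08 2d]
query mem[0x0c]=0xe7, mem[0x0d]=0x9e, mem[0x0f]=0xb7, mem[0x00]=0x67, mem[0x01]=0x08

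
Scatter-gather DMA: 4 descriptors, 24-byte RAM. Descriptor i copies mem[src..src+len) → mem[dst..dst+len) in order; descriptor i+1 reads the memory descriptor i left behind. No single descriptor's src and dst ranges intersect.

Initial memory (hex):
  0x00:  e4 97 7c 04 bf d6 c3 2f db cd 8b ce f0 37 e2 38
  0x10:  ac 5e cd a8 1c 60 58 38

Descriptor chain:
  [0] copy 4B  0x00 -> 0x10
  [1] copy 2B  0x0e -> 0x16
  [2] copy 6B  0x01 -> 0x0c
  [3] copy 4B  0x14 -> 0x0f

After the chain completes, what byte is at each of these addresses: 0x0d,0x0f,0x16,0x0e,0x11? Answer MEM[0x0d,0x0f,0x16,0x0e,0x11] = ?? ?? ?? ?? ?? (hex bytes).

#0 dst[0x10+4] := {0xe4,0x97,0x7c,0x04}
#1 dst[0x16+2] := {0xe2,0x38}
#2 dst[0x0c+6] := {0x97,0x7c,0x04,0xbf,0xd6,0xc3}
#3 dst[0x0f+4] := {0x1c,0x60,0xe2,0x38}
query mem[0x0d]=0x7c, mem[0x0f]=0x1c, mem[0x16]=0xe2, mem[0x0e]=0x04, mem[0x11]=0xe2

MEM[0x0d,0x0f,0x16,0x0e,0x11] = 7c 1c e2 04 e2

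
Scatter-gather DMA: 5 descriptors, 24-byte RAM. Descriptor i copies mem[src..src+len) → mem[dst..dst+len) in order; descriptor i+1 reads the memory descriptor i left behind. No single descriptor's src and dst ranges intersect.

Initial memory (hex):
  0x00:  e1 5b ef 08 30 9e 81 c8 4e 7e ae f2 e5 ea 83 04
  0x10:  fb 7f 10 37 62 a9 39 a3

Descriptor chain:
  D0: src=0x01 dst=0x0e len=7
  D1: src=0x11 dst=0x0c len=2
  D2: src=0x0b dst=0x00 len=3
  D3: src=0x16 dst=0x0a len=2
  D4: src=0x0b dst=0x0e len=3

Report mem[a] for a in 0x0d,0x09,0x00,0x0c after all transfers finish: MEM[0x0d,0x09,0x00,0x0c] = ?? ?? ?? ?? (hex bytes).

[0] 0x01->0x0e len=7 : 5b ef 08 30 9e 81 c8
[1] 0x11->0x0c len=2 : 30 9e
[2] 0x0b->0x00 len=3 : f2 30 9e
[3] 0x16->0x0a len=2 : 39 a3
[4] 0x0b->0x0e len=3 : a3 30 9e
query mem[0x0d]=0x9e, mem[0x09]=0x7e, mem[0x00]=0xf2, mem[0x0c]=0x30

MEM[0x0d,0x09,0x00,0x0c] = 9e 7e f2 30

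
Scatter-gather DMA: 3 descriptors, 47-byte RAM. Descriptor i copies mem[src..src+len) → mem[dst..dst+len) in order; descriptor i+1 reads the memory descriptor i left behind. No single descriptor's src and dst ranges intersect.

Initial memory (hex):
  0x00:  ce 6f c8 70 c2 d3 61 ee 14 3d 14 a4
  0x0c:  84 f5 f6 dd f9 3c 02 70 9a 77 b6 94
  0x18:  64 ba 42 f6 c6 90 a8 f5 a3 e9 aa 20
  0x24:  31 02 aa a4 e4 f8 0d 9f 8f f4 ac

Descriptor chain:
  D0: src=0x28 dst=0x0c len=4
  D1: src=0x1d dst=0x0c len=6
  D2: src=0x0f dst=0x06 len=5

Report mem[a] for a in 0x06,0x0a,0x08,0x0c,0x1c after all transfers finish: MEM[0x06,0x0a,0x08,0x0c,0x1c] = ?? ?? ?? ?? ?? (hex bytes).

#0 dst[0x0c+4] := {0xe4,0xf8,0x0d,0x9f}
#1 dst[0x0c+6] := {0x90,0xa8,0xf5,0xa3,0xe9,0xaa}
#2 dst[0x06+5] := {0xa3,0xe9,0xaa,0x02,0x70}
query mem[0x06]=0xa3, mem[0x0a]=0x70, mem[0x08]=0xaa, mem[0x0c]=0x90, mem[0x1c]=0xc6

MEM[0x06,0x0a,0x08,0x0c,0x1c] = a3 70 aa 90 c6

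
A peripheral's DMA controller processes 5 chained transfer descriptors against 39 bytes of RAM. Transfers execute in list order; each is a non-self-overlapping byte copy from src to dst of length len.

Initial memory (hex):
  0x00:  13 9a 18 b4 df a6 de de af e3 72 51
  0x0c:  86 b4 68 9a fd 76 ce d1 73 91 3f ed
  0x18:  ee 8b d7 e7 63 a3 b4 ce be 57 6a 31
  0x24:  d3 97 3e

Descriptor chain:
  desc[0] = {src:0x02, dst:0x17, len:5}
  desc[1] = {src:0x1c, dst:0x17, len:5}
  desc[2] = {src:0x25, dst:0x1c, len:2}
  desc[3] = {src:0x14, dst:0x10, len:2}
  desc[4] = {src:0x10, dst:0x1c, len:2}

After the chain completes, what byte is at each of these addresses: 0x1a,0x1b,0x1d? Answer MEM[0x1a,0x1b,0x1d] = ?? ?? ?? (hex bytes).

D0: mem[0x17..0x1b] <- [18 b4 df a6 de]
D1: mem[0x17..0x1b] <- [63 a3 b4 ce be]
D2: mem[0x1c..0x1d] <- [97 3e]
D3: mem[0x10..0x11] <- [73 91]
D4: mem[0x1c..0x1d] <- [73 91]
query mem[0x1a]=0xce, mem[0x1b]=0xbe, mem[0x1d]=0x91

MEM[0x1a,0x1b,0x1d] = ce be 91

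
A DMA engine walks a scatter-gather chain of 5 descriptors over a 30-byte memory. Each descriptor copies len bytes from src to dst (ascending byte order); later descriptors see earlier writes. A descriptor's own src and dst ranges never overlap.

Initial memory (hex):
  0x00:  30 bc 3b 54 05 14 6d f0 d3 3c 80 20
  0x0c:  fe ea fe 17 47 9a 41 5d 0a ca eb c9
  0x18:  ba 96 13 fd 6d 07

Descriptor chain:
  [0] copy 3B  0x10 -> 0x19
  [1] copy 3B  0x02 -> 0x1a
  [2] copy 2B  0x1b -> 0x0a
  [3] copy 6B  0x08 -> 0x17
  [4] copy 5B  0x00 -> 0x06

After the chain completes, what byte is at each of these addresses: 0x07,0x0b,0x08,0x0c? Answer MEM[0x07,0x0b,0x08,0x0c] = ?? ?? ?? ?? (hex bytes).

MEM[0x07,0x0b,0x08,0x0c] = bc 05 3b fe

D0: mem[0x19..0x1b] <- [47 9a 41]
D1: mem[0x1a..0x1c] <- [3b 54 05]
D2: mem[0x0a..0x0b] <- [54 05]
D3: mem[0x17..0x1c] <- [d3 3c 54 05 fe ea]
D4: mem[0x06..0x0a] <- [30 bc 3b 54 05]
query mem[0x07]=0xbc, mem[0x0b]=0x05, mem[0x08]=0x3b, mem[0x0c]=0xfe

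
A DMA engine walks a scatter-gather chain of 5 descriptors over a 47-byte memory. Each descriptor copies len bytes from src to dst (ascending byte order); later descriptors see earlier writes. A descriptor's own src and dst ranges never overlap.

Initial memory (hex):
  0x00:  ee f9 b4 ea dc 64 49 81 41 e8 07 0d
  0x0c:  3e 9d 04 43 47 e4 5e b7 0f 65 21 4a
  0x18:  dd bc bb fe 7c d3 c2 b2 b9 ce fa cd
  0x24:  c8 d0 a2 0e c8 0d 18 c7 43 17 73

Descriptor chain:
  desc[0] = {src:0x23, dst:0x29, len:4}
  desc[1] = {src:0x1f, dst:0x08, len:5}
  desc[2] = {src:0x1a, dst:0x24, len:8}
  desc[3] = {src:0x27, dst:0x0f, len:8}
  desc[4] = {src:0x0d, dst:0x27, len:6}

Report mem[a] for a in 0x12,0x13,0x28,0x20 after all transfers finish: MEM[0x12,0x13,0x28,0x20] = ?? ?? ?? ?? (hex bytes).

MEM[0x12,0x13,0x28,0x20] = b9 ce 04 b9

[0] 0x23->0x29 len=4 : cd c8 d0 a2
[1] 0x1f->0x08 len=5 : b2 b9 ce fa cd
[2] 0x1a->0x24 len=8 : bb fe 7c d3 c2 b2 b9 ce
[3] 0x27->0x0f len=8 : d3 c2 b2 b9 ce a2 17 73
[4] 0x0d->0x27 len=6 : 9d 04 d3 c2 b2 b9
query mem[0x12]=0xb9, mem[0x13]=0xce, mem[0x28]=0x04, mem[0x20]=0xb9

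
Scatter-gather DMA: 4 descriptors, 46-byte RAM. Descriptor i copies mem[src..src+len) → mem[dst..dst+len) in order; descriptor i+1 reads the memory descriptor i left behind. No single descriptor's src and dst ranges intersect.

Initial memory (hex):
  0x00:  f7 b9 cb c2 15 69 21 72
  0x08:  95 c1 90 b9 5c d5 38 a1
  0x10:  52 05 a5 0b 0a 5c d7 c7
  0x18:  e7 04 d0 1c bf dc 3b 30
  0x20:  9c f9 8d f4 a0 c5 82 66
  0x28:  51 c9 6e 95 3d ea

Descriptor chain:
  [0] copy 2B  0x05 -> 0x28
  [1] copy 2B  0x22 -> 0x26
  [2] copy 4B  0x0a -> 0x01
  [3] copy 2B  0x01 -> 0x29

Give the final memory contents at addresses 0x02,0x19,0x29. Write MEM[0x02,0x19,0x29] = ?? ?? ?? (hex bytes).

#0 dst[0x28+2] := {0x69,0x21}
#1 dst[0x26+2] := {0x8d,0xf4}
#2 dst[0x01+4] := {0x90,0xb9,0x5c,0xd5}
#3 dst[0x29+2] := {0x90,0xb9}
query mem[0x02]=0xb9, mem[0x19]=0x04, mem[0x29]=0x90

MEM[0x02,0x19,0x29] = b9 04 90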